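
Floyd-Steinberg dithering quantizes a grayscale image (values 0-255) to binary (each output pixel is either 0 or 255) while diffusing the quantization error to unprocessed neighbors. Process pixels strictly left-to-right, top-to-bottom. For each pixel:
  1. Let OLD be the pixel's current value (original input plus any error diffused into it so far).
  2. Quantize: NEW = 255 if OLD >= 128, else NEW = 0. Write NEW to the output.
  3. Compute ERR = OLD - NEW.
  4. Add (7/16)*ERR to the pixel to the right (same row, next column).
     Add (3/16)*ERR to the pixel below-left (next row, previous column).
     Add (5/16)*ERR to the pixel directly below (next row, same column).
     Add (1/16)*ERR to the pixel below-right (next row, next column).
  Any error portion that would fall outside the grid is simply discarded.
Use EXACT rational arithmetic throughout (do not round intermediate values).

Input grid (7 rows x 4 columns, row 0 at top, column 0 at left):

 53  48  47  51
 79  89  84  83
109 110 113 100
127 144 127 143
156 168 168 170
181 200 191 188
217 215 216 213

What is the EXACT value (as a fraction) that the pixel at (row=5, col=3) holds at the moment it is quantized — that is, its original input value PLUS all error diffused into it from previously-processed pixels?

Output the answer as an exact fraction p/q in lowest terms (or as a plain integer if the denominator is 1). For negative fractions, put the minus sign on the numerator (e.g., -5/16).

(0,0): OLD=53 → NEW=0, ERR=53
(0,1): OLD=1139/16 → NEW=0, ERR=1139/16
(0,2): OLD=20005/256 → NEW=0, ERR=20005/256
(0,3): OLD=348931/4096 → NEW=0, ERR=348931/4096
(1,0): OLD=27881/256 → NEW=0, ERR=27881/256
(1,1): OLD=362207/2048 → NEW=255, ERR=-160033/2048
(1,2): OLD=6203339/65536 → NEW=0, ERR=6203339/65536
(1,3): OLD=163490941/1048576 → NEW=255, ERR=-103895939/1048576
(2,0): OLD=4206853/32768 → NEW=255, ERR=-4148987/32768
(2,1): OLD=57399815/1048576 → NEW=0, ERR=57399815/1048576
(2,2): OLD=300033315/2097152 → NEW=255, ERR=-234740445/2097152
(2,3): OLD=871807543/33554432 → NEW=0, ERR=871807543/33554432
(3,0): OLD=1639067957/16777216 → NEW=0, ERR=1639067957/16777216
(3,1): OLD=46962114539/268435456 → NEW=255, ERR=-21488926741/268435456
(3,2): OLD=280422208277/4294967296 → NEW=0, ERR=280422208277/4294967296
(3,3): OLD=11867049027347/68719476736 → NEW=255, ERR=-5656417540333/68719476736
(4,0): OLD=736673554513/4294967296 → NEW=255, ERR=-358543105967/4294967296
(4,1): OLD=4288412116211/34359738368 → NEW=0, ERR=4288412116211/34359738368
(4,2): OLD=244719081888787/1099511627776 → NEW=255, ERR=-35656383194093/1099511627776
(4,3): OLD=2360351627284341/17592186044416 → NEW=255, ERR=-2125655814041739/17592186044416
(5,0): OLD=98029314423681/549755813888 → NEW=255, ERR=-42158418117759/549755813888
(5,1): OLD=3415609109118503/17592186044416 → NEW=255, ERR=-1070398332207577/17592186044416
(5,2): OLD=1226097535379051/8796093022208 → NEW=255, ERR=-1016906185283989/8796093022208
(5,3): OLD=27481827826313299/281474976710656 → NEW=0, ERR=27481827826313299/281474976710656
Target (5,3): original=188, with diffused error = 27481827826313299/281474976710656

Answer: 27481827826313299/281474976710656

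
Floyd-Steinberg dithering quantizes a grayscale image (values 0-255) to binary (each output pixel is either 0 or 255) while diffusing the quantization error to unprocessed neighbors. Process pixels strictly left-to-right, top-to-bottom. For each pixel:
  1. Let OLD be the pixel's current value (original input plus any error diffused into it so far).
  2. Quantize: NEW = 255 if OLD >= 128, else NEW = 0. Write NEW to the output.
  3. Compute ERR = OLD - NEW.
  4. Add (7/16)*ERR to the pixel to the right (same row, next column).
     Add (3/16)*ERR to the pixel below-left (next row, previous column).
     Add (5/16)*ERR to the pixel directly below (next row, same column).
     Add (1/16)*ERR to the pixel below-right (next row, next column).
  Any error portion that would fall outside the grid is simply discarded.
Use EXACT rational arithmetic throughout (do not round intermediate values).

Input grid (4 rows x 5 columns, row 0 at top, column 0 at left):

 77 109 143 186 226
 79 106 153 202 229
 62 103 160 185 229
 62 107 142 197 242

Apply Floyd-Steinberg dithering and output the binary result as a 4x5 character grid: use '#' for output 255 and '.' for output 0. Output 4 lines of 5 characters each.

Answer: .#.##
.#.##
..###
.#.##

Derivation:
(0,0): OLD=77 → NEW=0, ERR=77
(0,1): OLD=2283/16 → NEW=255, ERR=-1797/16
(0,2): OLD=24029/256 → NEW=0, ERR=24029/256
(0,3): OLD=930059/4096 → NEW=255, ERR=-114421/4096
(0,4): OLD=14010189/65536 → NEW=255, ERR=-2701491/65536
(1,0): OLD=20993/256 → NEW=0, ERR=20993/256
(1,1): OLD=264583/2048 → NEW=255, ERR=-257657/2048
(1,2): OLD=7538835/65536 → NEW=0, ERR=7538835/65536
(1,3): OLD=63369367/262144 → NEW=255, ERR=-3477353/262144
(1,4): OLD=874801381/4194304 → NEW=255, ERR=-194746139/4194304
(2,0): OLD=2098365/32768 → NEW=0, ERR=2098365/32768
(2,1): OLD=124146031/1048576 → NEW=0, ERR=124146031/1048576
(2,2): OLD=3982834957/16777216 → NEW=255, ERR=-295355123/16777216
(2,3): OLD=46073308631/268435456 → NEW=255, ERR=-22377732649/268435456
(2,4): OLD=761023808289/4294967296 → NEW=255, ERR=-334192852191/4294967296
(3,0): OLD=1748363885/16777216 → NEW=0, ERR=1748363885/16777216
(3,1): OLD=25540560489/134217728 → NEW=255, ERR=-8684960151/134217728
(3,2): OLD=429315690067/4294967296 → NEW=0, ERR=429315690067/4294967296
(3,3): OLD=1709317333435/8589934592 → NEW=255, ERR=-481115987525/8589934592
(3,4): OLD=25834398860871/137438953472 → NEW=255, ERR=-9212534274489/137438953472
Row 0: .#.##
Row 1: .#.##
Row 2: ..###
Row 3: .#.##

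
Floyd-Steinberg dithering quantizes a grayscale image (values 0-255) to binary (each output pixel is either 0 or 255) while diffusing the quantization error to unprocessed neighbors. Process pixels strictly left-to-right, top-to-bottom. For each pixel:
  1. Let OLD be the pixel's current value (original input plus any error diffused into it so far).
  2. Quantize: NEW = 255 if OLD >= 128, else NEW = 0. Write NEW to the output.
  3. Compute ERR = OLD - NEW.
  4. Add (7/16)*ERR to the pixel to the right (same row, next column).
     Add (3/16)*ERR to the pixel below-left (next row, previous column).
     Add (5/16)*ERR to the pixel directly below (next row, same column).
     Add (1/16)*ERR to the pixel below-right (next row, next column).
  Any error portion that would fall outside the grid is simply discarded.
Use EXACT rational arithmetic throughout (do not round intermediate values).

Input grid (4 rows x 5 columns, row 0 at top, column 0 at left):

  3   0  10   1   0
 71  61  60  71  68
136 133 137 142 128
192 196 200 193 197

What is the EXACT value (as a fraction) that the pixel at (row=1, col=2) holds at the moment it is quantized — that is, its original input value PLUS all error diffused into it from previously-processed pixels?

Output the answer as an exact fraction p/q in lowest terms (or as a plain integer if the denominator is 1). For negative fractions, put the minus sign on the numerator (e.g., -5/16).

Answer: 6951677/65536

Derivation:
(0,0): OLD=3 → NEW=0, ERR=3
(0,1): OLD=21/16 → NEW=0, ERR=21/16
(0,2): OLD=2707/256 → NEW=0, ERR=2707/256
(0,3): OLD=23045/4096 → NEW=0, ERR=23045/4096
(0,4): OLD=161315/65536 → NEW=0, ERR=161315/65536
(1,0): OLD=18479/256 → NEW=0, ERR=18479/256
(1,1): OLD=194889/2048 → NEW=0, ERR=194889/2048
(1,2): OLD=6951677/65536 → NEW=0, ERR=6951677/65536
Target (1,2): original=60, with diffused error = 6951677/65536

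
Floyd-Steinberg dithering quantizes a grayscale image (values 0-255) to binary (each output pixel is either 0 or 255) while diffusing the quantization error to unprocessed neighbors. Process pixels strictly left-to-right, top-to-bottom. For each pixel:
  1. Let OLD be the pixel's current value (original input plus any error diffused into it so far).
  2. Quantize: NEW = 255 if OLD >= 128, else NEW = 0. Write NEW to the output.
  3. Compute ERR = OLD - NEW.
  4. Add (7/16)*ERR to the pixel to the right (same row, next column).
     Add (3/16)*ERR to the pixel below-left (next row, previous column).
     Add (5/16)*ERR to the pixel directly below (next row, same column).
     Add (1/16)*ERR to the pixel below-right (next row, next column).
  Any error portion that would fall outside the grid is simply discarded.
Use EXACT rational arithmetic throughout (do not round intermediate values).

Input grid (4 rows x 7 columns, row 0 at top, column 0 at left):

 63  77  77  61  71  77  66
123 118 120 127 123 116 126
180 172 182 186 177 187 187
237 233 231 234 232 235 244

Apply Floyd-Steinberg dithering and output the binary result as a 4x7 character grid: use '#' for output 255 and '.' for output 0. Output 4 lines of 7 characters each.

Answer: .....#.
####.#.
#.#.###
#######

Derivation:
(0,0): OLD=63 → NEW=0, ERR=63
(0,1): OLD=1673/16 → NEW=0, ERR=1673/16
(0,2): OLD=31423/256 → NEW=0, ERR=31423/256
(0,3): OLD=469817/4096 → NEW=0, ERR=469817/4096
(0,4): OLD=7941775/65536 → NEW=0, ERR=7941775/65536
(0,5): OLD=136332777/1048576 → NEW=255, ERR=-131054103/1048576
(0,6): OLD=189917535/16777216 → NEW=0, ERR=189917535/16777216
(1,0): OLD=41547/256 → NEW=255, ERR=-23733/256
(1,1): OLD=280717/2048 → NEW=255, ERR=-241523/2048
(1,2): OLD=8834577/65536 → NEW=255, ERR=-7877103/65536
(1,3): OLD=36871101/262144 → NEW=255, ERR=-29975619/262144
(1,4): OLD=1586733079/16777216 → NEW=0, ERR=1586733079/16777216
(1,5): OLD=17182081607/134217728 → NEW=255, ERR=-17043439033/134217728
(1,6): OLD=142100642633/2147483648 → NEW=0, ERR=142100642633/2147483648
(2,0): OLD=4224351/32768 → NEW=255, ERR=-4131489/32768
(2,1): OLD=54163589/1048576 → NEW=0, ERR=54163589/1048576
(2,2): OLD=2319062991/16777216 → NEW=255, ERR=-1959127089/16777216
(2,3): OLD=14683283991/134217728 → NEW=0, ERR=14683283991/134217728
(2,4): OLD=239939541383/1073741824 → NEW=255, ERR=-33864623737/1073741824
(2,5): OLD=5217094981869/34359738368 → NEW=255, ERR=-3544638301971/34359738368
(2,6): OLD=84996800101451/549755813888 → NEW=255, ERR=-55190932439989/549755813888
(3,0): OLD=3477652719/16777216 → NEW=255, ERR=-800537361/16777216
(3,1): OLD=26641041603/134217728 → NEW=255, ERR=-7584479037/134217728
(3,2): OLD=207797538617/1073741824 → NEW=255, ERR=-66006626503/1073741824
(3,3): OLD=979599089567/4294967296 → NEW=255, ERR=-115617570913/4294967296
(3,4): OLD=108775430848751/549755813888 → NEW=255, ERR=-31412301692689/549755813888
(3,5): OLD=690356599769533/4398046511104 → NEW=255, ERR=-431145260561987/4398046511104
(3,6): OLD=11490605755164259/70368744177664 → NEW=255, ERR=-6453424010140061/70368744177664
Row 0: .....#.
Row 1: ####.#.
Row 2: #.#.###
Row 3: #######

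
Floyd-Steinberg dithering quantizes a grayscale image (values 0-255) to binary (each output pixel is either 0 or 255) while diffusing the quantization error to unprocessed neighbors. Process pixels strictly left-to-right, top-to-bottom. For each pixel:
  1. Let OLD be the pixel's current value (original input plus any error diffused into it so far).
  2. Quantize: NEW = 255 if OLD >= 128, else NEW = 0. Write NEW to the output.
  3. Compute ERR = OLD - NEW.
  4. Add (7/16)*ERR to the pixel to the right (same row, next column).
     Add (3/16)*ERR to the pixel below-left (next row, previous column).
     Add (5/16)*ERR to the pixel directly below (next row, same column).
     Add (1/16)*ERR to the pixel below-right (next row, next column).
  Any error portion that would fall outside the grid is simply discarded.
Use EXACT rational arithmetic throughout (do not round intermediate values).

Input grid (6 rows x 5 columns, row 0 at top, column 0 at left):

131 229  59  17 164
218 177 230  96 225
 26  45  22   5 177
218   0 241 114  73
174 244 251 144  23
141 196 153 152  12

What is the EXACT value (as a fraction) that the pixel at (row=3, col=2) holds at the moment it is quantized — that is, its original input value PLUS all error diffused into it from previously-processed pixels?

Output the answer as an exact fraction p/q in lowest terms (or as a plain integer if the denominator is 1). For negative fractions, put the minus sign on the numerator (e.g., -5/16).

Answer: 331557847799/1073741824

Derivation:
(0,0): OLD=131 → NEW=255, ERR=-124
(0,1): OLD=699/4 → NEW=255, ERR=-321/4
(0,2): OLD=1529/64 → NEW=0, ERR=1529/64
(0,3): OLD=28111/1024 → NEW=0, ERR=28111/1024
(0,4): OLD=2883753/16384 → NEW=255, ERR=-1294167/16384
(1,0): OLD=10509/64 → NEW=255, ERR=-5811/64
(1,1): OLD=55771/512 → NEW=0, ERR=55771/512
(1,2): OLD=4673591/16384 → NEW=255, ERR=495671/16384
(1,3): OLD=6848331/65536 → NEW=0, ERR=6848331/65536
(1,4): OLD=259783681/1048576 → NEW=255, ERR=-7603199/1048576
(2,0): OLD=147865/8192 → NEW=0, ERR=147865/8192
(2,1): OLD=22789347/262144 → NEW=0, ERR=22789347/262144
(2,2): OLD=402188521/4194304 → NEW=0, ERR=402188521/4194304
(2,3): OLD=5377983275/67108864 → NEW=0, ERR=5377983275/67108864
(2,4): OLD=232277853037/1073741824 → NEW=255, ERR=-41526312083/1073741824
(3,0): OLD=1006384713/4194304 → NEW=255, ERR=-63162807/4194304
(3,1): OLD=1331640277/33554432 → NEW=0, ERR=1331640277/33554432
(3,2): OLD=331557847799/1073741824 → NEW=255, ERR=57753682679/1073741824
Target (3,2): original=241, with diffused error = 331557847799/1073741824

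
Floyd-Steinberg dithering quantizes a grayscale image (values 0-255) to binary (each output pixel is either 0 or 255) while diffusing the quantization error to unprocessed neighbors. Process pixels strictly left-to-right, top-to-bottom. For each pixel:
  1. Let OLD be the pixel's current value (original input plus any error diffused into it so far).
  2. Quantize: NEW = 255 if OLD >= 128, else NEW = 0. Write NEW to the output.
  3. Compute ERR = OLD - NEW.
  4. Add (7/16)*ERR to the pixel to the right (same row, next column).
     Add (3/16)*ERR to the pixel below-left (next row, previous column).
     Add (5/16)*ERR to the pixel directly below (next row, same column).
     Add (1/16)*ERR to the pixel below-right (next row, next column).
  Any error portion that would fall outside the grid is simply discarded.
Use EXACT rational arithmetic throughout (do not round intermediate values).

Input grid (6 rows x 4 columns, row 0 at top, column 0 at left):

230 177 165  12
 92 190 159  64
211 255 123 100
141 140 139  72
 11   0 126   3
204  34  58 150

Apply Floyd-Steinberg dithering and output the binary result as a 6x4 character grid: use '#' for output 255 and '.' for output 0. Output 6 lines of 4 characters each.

Answer: ##..
.##.
##.#
.#..
..#.
#..#

Derivation:
(0,0): OLD=230 → NEW=255, ERR=-25
(0,1): OLD=2657/16 → NEW=255, ERR=-1423/16
(0,2): OLD=32279/256 → NEW=0, ERR=32279/256
(0,3): OLD=275105/4096 → NEW=0, ERR=275105/4096
(1,0): OLD=17283/256 → NEW=0, ERR=17283/256
(1,1): OLD=437909/2048 → NEW=255, ERR=-84331/2048
(1,2): OLD=12282937/65536 → NEW=255, ERR=-4428743/65536
(1,3): OLD=66379487/1048576 → NEW=0, ERR=66379487/1048576
(2,0): OLD=7352375/32768 → NEW=255, ERR=-1003465/32768
(2,1): OLD=230983629/1048576 → NEW=255, ERR=-36403251/1048576
(2,2): OLD=201304545/2097152 → NEW=0, ERR=201304545/2097152
(2,3): OLD=5286650109/33554432 → NEW=255, ERR=-3269730051/33554432
(3,0): OLD=2095823303/16777216 → NEW=0, ERR=2095823303/16777216
(3,1): OLD=53657001881/268435456 → NEW=255, ERR=-14794039399/268435456
(3,2): OLD=534484333671/4294967296 → NEW=0, ERR=534484333671/4294967296
(3,3): OLD=7008837136209/68719476736 → NEW=0, ERR=7008837136209/68719476736
(4,0): OLD=170528386299/4294967296 → NEW=0, ERR=170528386299/4294967296
(4,1): OLD=1075079659377/34359738368 → NEW=0, ERR=1075079659377/34359738368
(4,2): OLD=213587564347217/1099511627776 → NEW=255, ERR=-66787900735663/1099511627776
(4,3): OLD=282796213300103/17592186044416 → NEW=0, ERR=282796213300103/17592186044416
(5,0): OLD=122196560463243/549755813888 → NEW=255, ERR=-17991172078197/549755813888
(5,1): OLD=361562226601261/17592186044416 → NEW=0, ERR=361562226601261/17592186044416
(5,2): OLD=466008800064849/8796093022208 → NEW=0, ERR=466008800064849/8796093022208
(5,3): OLD=49090744362236193/281474976710656 → NEW=255, ERR=-22685374698981087/281474976710656
Row 0: ##..
Row 1: .##.
Row 2: ##.#
Row 3: .#..
Row 4: ..#.
Row 5: #..#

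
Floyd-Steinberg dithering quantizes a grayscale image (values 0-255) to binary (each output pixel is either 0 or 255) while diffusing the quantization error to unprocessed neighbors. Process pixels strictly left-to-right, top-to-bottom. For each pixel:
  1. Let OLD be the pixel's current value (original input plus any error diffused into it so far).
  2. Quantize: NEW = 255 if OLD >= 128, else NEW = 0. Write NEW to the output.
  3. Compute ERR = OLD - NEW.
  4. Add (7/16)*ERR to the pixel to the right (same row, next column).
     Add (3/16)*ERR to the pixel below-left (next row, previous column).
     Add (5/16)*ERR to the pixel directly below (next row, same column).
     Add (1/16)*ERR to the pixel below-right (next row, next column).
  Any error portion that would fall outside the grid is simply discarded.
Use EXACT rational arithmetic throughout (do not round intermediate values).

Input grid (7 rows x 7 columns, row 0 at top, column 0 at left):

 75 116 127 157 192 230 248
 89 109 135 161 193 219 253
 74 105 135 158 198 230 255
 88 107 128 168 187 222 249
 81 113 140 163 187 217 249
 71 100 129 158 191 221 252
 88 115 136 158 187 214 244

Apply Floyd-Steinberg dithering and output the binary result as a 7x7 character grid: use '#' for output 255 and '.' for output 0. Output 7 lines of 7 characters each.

(0,0): OLD=75 → NEW=0, ERR=75
(0,1): OLD=2381/16 → NEW=255, ERR=-1699/16
(0,2): OLD=20619/256 → NEW=0, ERR=20619/256
(0,3): OLD=787405/4096 → NEW=255, ERR=-257075/4096
(0,4): OLD=10783387/65536 → NEW=255, ERR=-5928293/65536
(0,5): OLD=199674429/1048576 → NEW=255, ERR=-67712451/1048576
(0,6): OLD=3686762411/16777216 → NEW=255, ERR=-591427669/16777216
(1,0): OLD=23687/256 → NEW=0, ERR=23687/256
(1,1): OLD=278705/2048 → NEW=255, ERR=-243535/2048
(1,2): OLD=5881221/65536 → NEW=0, ERR=5881221/65536
(1,3): OLD=44229217/262144 → NEW=255, ERR=-22617503/262144
(1,4): OLD=1861500611/16777216 → NEW=0, ERR=1861500611/16777216
(1,5): OLD=31554473523/134217728 → NEW=255, ERR=-2671047117/134217728
(1,6): OLD=492291732637/2147483648 → NEW=255, ERR=-55316597603/2147483648
(2,0): OLD=2641707/32768 → NEW=0, ERR=2641707/32768
(2,1): OLD=131826313/1048576 → NEW=0, ERR=131826313/1048576
(2,2): OLD=3262106075/16777216 → NEW=255, ERR=-1016084005/16777216
(2,3): OLD=17576353731/134217728 → NEW=255, ERR=-16649166909/134217728
(2,4): OLD=181762157747/1073741824 → NEW=255, ERR=-92042007373/1073741824
(2,5): OLD=6472790237457/34359738368 → NEW=255, ERR=-2288943046383/34359738368
(2,6): OLD=119056015346567/549755813888 → NEW=255, ERR=-21131717194873/549755813888
(3,0): OLD=2294547067/16777216 → NEW=255, ERR=-1983643013/16777216
(3,1): OLD=11843749855/134217728 → NEW=0, ERR=11843749855/134217728
(3,2): OLD=142033531533/1073741824 → NEW=255, ERR=-131770633587/1073741824
(3,3): OLD=239175378251/4294967296 → NEW=0, ERR=239175378251/4294967296
(3,4): OLD=90342421331579/549755813888 → NEW=255, ERR=-49845311209861/549755813888
(3,5): OLD=655089684695457/4398046511104 → NEW=255, ERR=-466412175636063/4398046511104
(3,6): OLD=13118678673053951/70368744177664 → NEW=255, ERR=-4825351092250369/70368744177664
(4,0): OLD=130131704533/2147483648 → NEW=0, ERR=130131704533/2147483648
(4,1): OLD=4696542248529/34359738368 → NEW=255, ERR=-4065191035311/34359738368
(4,2): OLD=36198384364127/549755813888 → NEW=0, ERR=36198384364127/549755813888
(4,3): OLD=811610798611653/4398046511104 → NEW=255, ERR=-309891061719867/4398046511104
(4,4): OLD=3920792170605247/35184372088832 → NEW=0, ERR=3920792170605247/35184372088832
(4,5): OLD=241042143010824511/1125899906842624 → NEW=255, ERR=-46062333234044609/1125899906842624
(4,6): OLD=3657719291879840105/18014398509481984 → NEW=255, ERR=-935952328038065815/18014398509481984
(5,0): OLD=37247626042755/549755813888 → NEW=0, ERR=37247626042755/549755813888
(5,1): OLD=478518135574017/4398046511104 → NEW=0, ERR=478518135574017/4398046511104
(5,2): OLD=6212556342411223/35184372088832 → NEW=255, ERR=-2759458540240937/35184372088832
(5,3): OLD=35656656750602963/281474976710656 → NEW=0, ERR=35656656750602963/281474976710656
(5,4): OLD=4848944140122361649/18014398509481984 → NEW=255, ERR=255272520204455729/18014398509481984
(5,5): OLD=30500211359735802913/144115188075855872 → NEW=255, ERR=-6249161599607444447/144115188075855872
(5,6): OLD=493994235349118422223/2305843009213693952 → NEW=255, ERR=-93995732000373535537/2305843009213693952
(6,0): OLD=9117908936066683/70368744177664 → NEW=255, ERR=-8826120829237637/70368744177664
(6,1): OLD=94188039220186679/1125899906842624 → NEW=0, ERR=94188039220186679/1125899906842624
(6,2): OLD=3218141629106490565/18014398509481984 → NEW=255, ERR=-1375529990811415355/18014398509481984
(6,3): OLD=23337397222246751835/144115188075855872 → NEW=255, ERR=-13411975737096495525/144115188075855872
(6,4): OLD=43378554603618739153/288230376151711744 → NEW=255, ERR=-30120191315067755567/288230376151711744
(6,5): OLD=5459230508520347950837/36893488147419103232 → NEW=255, ERR=-3948608969071523373323/36893488147419103232
(6,6): OLD=107272471014494126783075/590295810358705651712 → NEW=255, ERR=-43252960626975814403485/590295810358705651712
Row 0: .#.####
Row 1: .#.#.##
Row 2: ..#####
Row 3: #.#.###
Row 4: .#.#.##
Row 5: ..#.###
Row 6: #.#####

Answer: .#.####
.#.#.##
..#####
#.#.###
.#.#.##
..#.###
#.#####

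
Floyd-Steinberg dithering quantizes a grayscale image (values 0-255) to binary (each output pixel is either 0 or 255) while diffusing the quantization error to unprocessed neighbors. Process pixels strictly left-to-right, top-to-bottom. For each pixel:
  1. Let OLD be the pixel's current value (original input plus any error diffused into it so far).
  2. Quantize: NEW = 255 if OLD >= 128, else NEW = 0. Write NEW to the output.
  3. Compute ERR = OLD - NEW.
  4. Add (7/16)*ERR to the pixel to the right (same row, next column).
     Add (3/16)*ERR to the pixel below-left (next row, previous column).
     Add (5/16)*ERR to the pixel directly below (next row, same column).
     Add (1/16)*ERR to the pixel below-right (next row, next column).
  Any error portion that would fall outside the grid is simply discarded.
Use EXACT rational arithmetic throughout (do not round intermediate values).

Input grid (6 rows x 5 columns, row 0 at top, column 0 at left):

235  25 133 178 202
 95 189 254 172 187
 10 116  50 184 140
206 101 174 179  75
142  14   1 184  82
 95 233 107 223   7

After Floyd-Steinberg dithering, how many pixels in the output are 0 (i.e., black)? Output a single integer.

(0,0): OLD=235 → NEW=255, ERR=-20
(0,1): OLD=65/4 → NEW=0, ERR=65/4
(0,2): OLD=8967/64 → NEW=255, ERR=-7353/64
(0,3): OLD=130801/1024 → NEW=0, ERR=130801/1024
(0,4): OLD=4225175/16384 → NEW=255, ERR=47255/16384
(1,0): OLD=5875/64 → NEW=0, ERR=5875/64
(1,1): OLD=108261/512 → NEW=255, ERR=-22299/512
(1,2): OLD=3670153/16384 → NEW=255, ERR=-507767/16384
(1,3): OLD=12564469/65536 → NEW=255, ERR=-4147211/65536
(1,4): OLD=176369599/1048576 → NEW=255, ERR=-91017281/1048576
(2,0): OLD=250023/8192 → NEW=0, ERR=250023/8192
(2,1): OLD=30321885/262144 → NEW=0, ERR=30321885/262144
(2,2): OLD=320163415/4194304 → NEW=0, ERR=320163415/4194304
(2,3): OLD=12039871637/67108864 → NEW=255, ERR=-5072888683/67108864
(2,4): OLD=81441360595/1073741824 → NEW=0, ERR=81441360595/1073741824
(3,0): OLD=994995959/4194304 → NEW=255, ERR=-74551561/4194304
(3,1): OLD=4885193579/33554432 → NEW=255, ERR=-3671186581/33554432
(3,2): OLD=153591274953/1073741824 → NEW=255, ERR=-120212890167/1073741824
(3,3): OLD=269270146769/2147483648 → NEW=0, ERR=269270146769/2147483648
(3,4): OLD=5113952573077/34359738368 → NEW=255, ERR=-3647780710763/34359738368
(4,0): OLD=62240047321/536870912 → NEW=0, ERR=62240047321/536870912
(4,1): OLD=144765107993/17179869184 → NEW=0, ERR=144765107993/17179869184
(4,2): OLD=-3745961557481/274877906944 → NEW=0, ERR=-3745961557481/274877906944
(4,3): OLD=837030484131865/4398046511104 → NEW=255, ERR=-284471376199655/4398046511104
(4,4): OLD=1995822994865455/70368744177664 → NEW=0, ERR=1995822994865455/70368744177664
(5,0): OLD=36506104055019/274877906944 → NEW=255, ERR=-33587762215701/274877906944
(5,1): OLD=410920364886337/2199023255552 → NEW=255, ERR=-149830565279423/2199023255552
(5,2): OLD=4315796527546889/70368744177664 → NEW=0, ERR=4315796527546889/70368744177664
(5,3): OLD=65889261912160551/281474976710656 → NEW=255, ERR=-5886857149056729/281474976710656
(5,4): OLD=12027489168727549/4503599627370496 → NEW=0, ERR=12027489168727549/4503599627370496
Output grid:
  Row 0: #.#.#  (2 black, running=2)
  Row 1: .####  (1 black, running=3)
  Row 2: ...#.  (4 black, running=7)
  Row 3: ###.#  (1 black, running=8)
  Row 4: ...#.  (4 black, running=12)
  Row 5: ##.#.  (2 black, running=14)

Answer: 14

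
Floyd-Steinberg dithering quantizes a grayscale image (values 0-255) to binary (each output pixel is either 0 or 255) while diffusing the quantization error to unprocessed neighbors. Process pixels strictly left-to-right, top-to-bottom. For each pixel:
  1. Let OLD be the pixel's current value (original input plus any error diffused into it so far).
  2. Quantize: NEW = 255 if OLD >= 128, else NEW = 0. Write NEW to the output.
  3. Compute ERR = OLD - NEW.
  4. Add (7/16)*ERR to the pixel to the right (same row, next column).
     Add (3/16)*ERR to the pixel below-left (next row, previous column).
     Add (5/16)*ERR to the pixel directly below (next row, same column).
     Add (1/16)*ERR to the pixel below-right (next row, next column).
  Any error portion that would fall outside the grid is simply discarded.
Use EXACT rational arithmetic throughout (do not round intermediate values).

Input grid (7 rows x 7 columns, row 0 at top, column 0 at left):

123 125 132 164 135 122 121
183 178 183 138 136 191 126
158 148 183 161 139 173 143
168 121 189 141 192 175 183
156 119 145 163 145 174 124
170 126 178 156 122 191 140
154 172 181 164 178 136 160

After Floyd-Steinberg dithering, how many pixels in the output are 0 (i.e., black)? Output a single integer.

(0,0): OLD=123 → NEW=0, ERR=123
(0,1): OLD=2861/16 → NEW=255, ERR=-1219/16
(0,2): OLD=25259/256 → NEW=0, ERR=25259/256
(0,3): OLD=848557/4096 → NEW=255, ERR=-195923/4096
(0,4): OLD=7475899/65536 → NEW=0, ERR=7475899/65536
(0,5): OLD=180257565/1048576 → NEW=255, ERR=-87129315/1048576
(0,6): OLD=1420137931/16777216 → NEW=0, ERR=1420137931/16777216
(1,0): OLD=53031/256 → NEW=255, ERR=-12249/256
(1,1): OLD=326545/2048 → NEW=255, ERR=-195695/2048
(1,2): OLD=10374245/65536 → NEW=255, ERR=-6337435/65536
(1,3): OLD=28390401/262144 → NEW=0, ERR=28390401/262144
(1,4): OLD=3363160291/16777216 → NEW=255, ERR=-915029789/16777216
(1,5): OLD=22034931155/134217728 → NEW=255, ERR=-12190589485/134217728
(1,6): OLD=230901778173/2147483648 → NEW=0, ERR=230901778173/2147483648
(2,0): OLD=4100299/32768 → NEW=0, ERR=4100299/32768
(2,1): OLD=159134185/1048576 → NEW=255, ERR=-108252695/1048576
(2,2): OLD=2045955835/16777216 → NEW=0, ERR=2045955835/16777216
(2,3): OLD=31128627427/134217728 → NEW=255, ERR=-3096893213/134217728
(2,4): OLD=109092449939/1073741824 → NEW=0, ERR=109092449939/1073741824
(2,5): OLD=7071863399537/34359738368 → NEW=255, ERR=-1689869884303/34359738368
(2,6): OLD=82137343541543/549755813888 → NEW=255, ERR=-58050388999897/549755813888
(3,0): OLD=3149862043/16777216 → NEW=255, ERR=-1128328037/16777216
(3,1): OLD=12079699455/134217728 → NEW=0, ERR=12079699455/134217728
(3,2): OLD=274561757229/1073741824 → NEW=255, ERR=757592109/1073741824
(3,3): OLD=690501873611/4294967296 → NEW=255, ERR=-404714786869/4294967296
(3,4): OLD=94481465876635/549755813888 → NEW=255, ERR=-45706266664805/549755813888
(3,5): OLD=482943494428801/4398046511104 → NEW=0, ERR=482943494428801/4398046511104
(3,6): OLD=13719765740327455/70368744177664 → NEW=255, ERR=-4224264024976865/70368744177664
(4,0): OLD=326113425973/2147483648 → NEW=255, ERR=-221494904267/2147483648
(4,1): OLD=3364840056241/34359738368 → NEW=0, ERR=3364840056241/34359738368
(4,2): OLD=96768936320511/549755813888 → NEW=255, ERR=-43418796220929/549755813888
(4,3): OLD=367041606321317/4398046511104 → NEW=0, ERR=367041606321317/4398046511104
(4,4): OLD=5989455512475423/35184372088832 → NEW=255, ERR=-2982559370176737/35184372088832
(4,5): OLD=174263037954420703/1125899906842624 → NEW=255, ERR=-112841438290448417/1125899906842624
(4,6): OLD=1229587759718250953/18014398509481984 → NEW=0, ERR=1229587759718250953/18014398509481984
(5,0): OLD=85833416188323/549755813888 → NEW=255, ERR=-54354316353117/549755813888
(5,1): OLD=405027813335265/4398046511104 → NEW=0, ERR=405027813335265/4398046511104
(5,2): OLD=7577951827148343/35184372088832 → NEW=255, ERR=-1394063055503817/35184372088832
(5,3): OLD=40508467264690483/281474976710656 → NEW=255, ERR=-31267651796526797/281474976710656
(5,4): OLD=600491204972685713/18014398509481984 → NEW=0, ERR=600491204972685713/18014398509481984
(5,5): OLD=26194909049087066625/144115188075855872 → NEW=255, ERR=-10554463910256180735/144115188075855872
(5,6): OLD=283676580205676528879/2305843009213693952 → NEW=0, ERR=283676580205676528879/2305843009213693952
(6,0): OLD=9877697389241371/70368744177664 → NEW=255, ERR=-8066332376062949/70368744177664
(6,1): OLD=154270951585090007/1125899906842624 → NEW=255, ERR=-132833524659779113/1125899906842624
(6,2): OLD=1836196667372680869/18014398509481984 → NEW=0, ERR=1836196667372680869/18014398509481984
(6,3): OLD=25602611558050509947/144115188075855872 → NEW=255, ERR=-11146761401292737413/144115188075855872
(6,4): OLD=38594993072413190977/288230376151711744 → NEW=255, ERR=-34903752846273303743/288230376151711744
(6,5): OLD=3146439730690731929045/36893488147419103232 → NEW=0, ERR=3146439730690731929045/36893488147419103232
(6,6): OLD=136464591427656567819395/590295810358705651712 → NEW=255, ERR=-14060840213813373367165/590295810358705651712
Output grid:
  Row 0: .#.#.#.  (4 black, running=4)
  Row 1: ###.##.  (2 black, running=6)
  Row 2: .#.#.##  (3 black, running=9)
  Row 3: #.###.#  (2 black, running=11)
  Row 4: #.#.##.  (3 black, running=14)
  Row 5: #.##.#.  (3 black, running=17)
  Row 6: ##.##.#  (2 black, running=19)

Answer: 19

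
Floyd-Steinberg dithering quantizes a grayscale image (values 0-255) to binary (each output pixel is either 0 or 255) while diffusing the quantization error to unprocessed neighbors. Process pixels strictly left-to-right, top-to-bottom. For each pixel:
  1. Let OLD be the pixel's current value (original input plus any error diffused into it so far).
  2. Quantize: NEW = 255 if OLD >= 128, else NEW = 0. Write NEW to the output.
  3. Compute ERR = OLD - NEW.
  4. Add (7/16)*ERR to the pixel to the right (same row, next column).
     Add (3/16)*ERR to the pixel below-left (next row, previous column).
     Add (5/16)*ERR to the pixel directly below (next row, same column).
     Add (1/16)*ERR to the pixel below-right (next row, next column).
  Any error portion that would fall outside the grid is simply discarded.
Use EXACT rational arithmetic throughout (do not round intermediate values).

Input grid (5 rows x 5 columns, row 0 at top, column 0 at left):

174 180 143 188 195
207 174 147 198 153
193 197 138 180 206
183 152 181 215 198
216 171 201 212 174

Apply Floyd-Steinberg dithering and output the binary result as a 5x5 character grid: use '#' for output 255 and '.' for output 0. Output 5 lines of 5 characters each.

Answer: ##.##
#.##.
##.##
#.###
###.#

Derivation:
(0,0): OLD=174 → NEW=255, ERR=-81
(0,1): OLD=2313/16 → NEW=255, ERR=-1767/16
(0,2): OLD=24239/256 → NEW=0, ERR=24239/256
(0,3): OLD=939721/4096 → NEW=255, ERR=-104759/4096
(0,4): OLD=12046207/65536 → NEW=255, ERR=-4665473/65536
(1,0): OLD=41211/256 → NEW=255, ERR=-24069/256
(1,1): OLD=227421/2048 → NEW=0, ERR=227421/2048
(1,2): OLD=13990177/65536 → NEW=255, ERR=-2721503/65536
(1,3): OLD=43098893/262144 → NEW=255, ERR=-23747827/262144
(1,4): OLD=375479687/4194304 → NEW=0, ERR=375479687/4194304
(2,0): OLD=6043727/32768 → NEW=255, ERR=-2312113/32768
(2,1): OLD=196261077/1048576 → NEW=255, ERR=-71125803/1048576
(2,2): OLD=1431120575/16777216 → NEW=0, ERR=1431120575/16777216
(2,3): OLD=54545972941/268435456 → NEW=255, ERR=-13905068339/268435456
(2,4): OLD=883263509595/4294967296 → NEW=255, ERR=-211953150885/4294967296
(3,0): OLD=2486915039/16777216 → NEW=255, ERR=-1791275041/16777216
(3,1): OLD=12841379827/134217728 → NEW=0, ERR=12841379827/134217728
(3,2): OLD=1011734633569/4294967296 → NEW=255, ERR=-83482026911/4294967296
(3,3): OLD=1601051907161/8589934592 → NEW=255, ERR=-589381413799/8589934592
(3,4): OLD=20522749195165/137438953472 → NEW=255, ERR=-14524183940195/137438953472
(4,0): OLD=430729605809/2147483648 → NEW=255, ERR=-116878724431/2147483648
(4,1): OLD=11460336660913/68719476736 → NEW=255, ERR=-6063129906767/68719476736
(4,2): OLD=164310998222975/1099511627776 → NEW=255, ERR=-116064466859905/1099511627776
(4,3): OLD=2169936255111601/17592186044416 → NEW=0, ERR=2169936255111601/17592186044416
(4,4): OLD=53663668876250199/281474976710656 → NEW=255, ERR=-18112450184967081/281474976710656
Row 0: ##.##
Row 1: #.##.
Row 2: ##.##
Row 3: #.###
Row 4: ###.#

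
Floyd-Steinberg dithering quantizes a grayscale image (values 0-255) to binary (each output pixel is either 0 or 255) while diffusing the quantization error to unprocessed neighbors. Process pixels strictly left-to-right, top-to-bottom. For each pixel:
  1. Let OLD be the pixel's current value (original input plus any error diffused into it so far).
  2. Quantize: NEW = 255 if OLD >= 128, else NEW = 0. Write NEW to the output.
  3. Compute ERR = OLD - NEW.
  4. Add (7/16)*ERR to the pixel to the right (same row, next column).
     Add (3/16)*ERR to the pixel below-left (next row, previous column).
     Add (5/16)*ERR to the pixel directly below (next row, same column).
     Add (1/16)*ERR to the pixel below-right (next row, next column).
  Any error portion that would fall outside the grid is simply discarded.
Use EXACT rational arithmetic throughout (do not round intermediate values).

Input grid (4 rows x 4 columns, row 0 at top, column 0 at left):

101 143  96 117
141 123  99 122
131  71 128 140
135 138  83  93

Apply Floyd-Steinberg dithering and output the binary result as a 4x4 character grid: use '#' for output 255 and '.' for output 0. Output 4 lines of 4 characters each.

(0,0): OLD=101 → NEW=0, ERR=101
(0,1): OLD=2995/16 → NEW=255, ERR=-1085/16
(0,2): OLD=16981/256 → NEW=0, ERR=16981/256
(0,3): OLD=598099/4096 → NEW=255, ERR=-446381/4096
(1,0): OLD=40921/256 → NEW=255, ERR=-24359/256
(1,1): OLD=161647/2048 → NEW=0, ERR=161647/2048
(1,2): OLD=8492699/65536 → NEW=255, ERR=-8218981/65536
(1,3): OLD=39030061/1048576 → NEW=0, ERR=39030061/1048576
(2,0): OLD=3803189/32768 → NEW=0, ERR=3803189/32768
(2,1): OLD=122664215/1048576 → NEW=0, ERR=122664215/1048576
(2,2): OLD=318558515/2097152 → NEW=255, ERR=-216215245/2097152
(2,3): OLD=3311406983/33554432 → NEW=0, ERR=3311406983/33554432
(3,0): OLD=3241427045/16777216 → NEW=255, ERR=-1036763035/16777216
(3,1): OLD=36357955771/268435456 → NEW=255, ERR=-32093085509/268435456
(3,2): OLD=104328736837/4294967296 → NEW=0, ERR=104328736837/4294967296
(3,3): OLD=8797704141667/68719476736 → NEW=255, ERR=-8725762426013/68719476736
Row 0: .#.#
Row 1: #.#.
Row 2: ..#.
Row 3: ##.#

Answer: .#.#
#.#.
..#.
##.#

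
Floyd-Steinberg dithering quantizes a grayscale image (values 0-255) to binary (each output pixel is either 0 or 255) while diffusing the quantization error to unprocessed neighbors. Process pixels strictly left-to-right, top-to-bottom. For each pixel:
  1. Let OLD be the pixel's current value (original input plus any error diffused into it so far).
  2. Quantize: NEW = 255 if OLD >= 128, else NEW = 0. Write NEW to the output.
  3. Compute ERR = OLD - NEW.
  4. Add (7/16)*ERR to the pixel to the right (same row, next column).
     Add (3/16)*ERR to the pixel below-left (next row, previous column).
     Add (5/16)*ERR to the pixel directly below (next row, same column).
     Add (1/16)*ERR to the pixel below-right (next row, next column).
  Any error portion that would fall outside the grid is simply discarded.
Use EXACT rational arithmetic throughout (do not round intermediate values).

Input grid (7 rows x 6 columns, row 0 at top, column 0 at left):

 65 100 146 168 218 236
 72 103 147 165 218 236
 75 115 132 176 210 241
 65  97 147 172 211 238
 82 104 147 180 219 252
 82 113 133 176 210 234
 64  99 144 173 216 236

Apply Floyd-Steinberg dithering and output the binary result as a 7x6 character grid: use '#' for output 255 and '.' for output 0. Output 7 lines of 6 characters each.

Answer: .#.###
..#.##
.#.###
.##.##
..####
#.#.##
..####

Derivation:
(0,0): OLD=65 → NEW=0, ERR=65
(0,1): OLD=2055/16 → NEW=255, ERR=-2025/16
(0,2): OLD=23201/256 → NEW=0, ERR=23201/256
(0,3): OLD=850535/4096 → NEW=255, ERR=-193945/4096
(0,4): OLD=12929233/65536 → NEW=255, ERR=-3782447/65536
(0,5): OLD=220986807/1048576 → NEW=255, ERR=-46400073/1048576
(1,0): OLD=17557/256 → NEW=0, ERR=17557/256
(1,1): OLD=234515/2048 → NEW=0, ERR=234515/2048
(1,2): OLD=13672847/65536 → NEW=255, ERR=-3038833/65536
(1,3): OLD=32704931/262144 → NEW=0, ERR=32704931/262144
(1,4): OLD=4081725257/16777216 → NEW=255, ERR=-196464823/16777216
(1,5): OLD=57295201583/268435456 → NEW=255, ERR=-11155839697/268435456
(2,0): OLD=3863425/32768 → NEW=0, ERR=3863425/32768
(2,1): OLD=207574683/1048576 → NEW=255, ERR=-59812197/1048576
(2,2): OLD=2065331345/16777216 → NEW=0, ERR=2065331345/16777216
(2,3): OLD=35400100937/134217728 → NEW=255, ERR=1174580297/134217728
(2,4): OLD=902692400731/4294967296 → NEW=255, ERR=-192524259749/4294967296
(2,5): OLD=14270961904685/68719476736 → NEW=255, ERR=-3252504662995/68719476736
(3,0): OLD=1529230449/16777216 → NEW=0, ERR=1529230449/16777216
(3,1): OLD=20065972125/134217728 → NEW=255, ERR=-14159548515/134217728
(3,2): OLD=147522145063/1073741824 → NEW=255, ERR=-126282020057/1073741824
(3,3): OLD=8422938329589/68719476736 → NEW=0, ERR=8422938329589/68719476736
(3,4): OLD=133199726055509/549755813888 → NEW=255, ERR=-6988006485931/549755813888
(3,5): OLD=1889810802116315/8796093022208 → NEW=255, ERR=-353192918546725/8796093022208
(4,0): OLD=194784231551/2147483648 → NEW=0, ERR=194784231551/2147483648
(4,1): OLD=3242187907059/34359738368 → NEW=0, ERR=3242187907059/34359738368
(4,2): OLD=184627719712745/1099511627776 → NEW=255, ERR=-95747745370135/1099511627776
(4,3): OLD=2998953509317101/17592186044416 → NEW=255, ERR=-1487053932008979/17592186044416
(4,4): OLD=50152676038916285/281474976710656 → NEW=255, ERR=-21623443022300995/281474976710656
(4,5): OLD=923454278652985355/4503599627370496 → NEW=255, ERR=-224963626326491125/4503599627370496
(5,0): OLD=70389278984073/549755813888 → NEW=255, ERR=-69798453557367/549755813888
(5,1): OLD=1341975028789017/17592186044416 → NEW=0, ERR=1341975028789017/17592186044416
(5,2): OLD=18184507943408419/140737488355328 → NEW=255, ERR=-17703551587200221/140737488355328
(5,3): OLD=336437745754028337/4503599627370496 → NEW=0, ERR=336437745754028337/4503599627370496
(5,4): OLD=1837713355110651665/9007199254740992 → NEW=255, ERR=-459122454848301295/9007199254740992
(5,5): OLD=27567510385833621893/144115188075855872 → NEW=255, ERR=-9181862573509625467/144115188075855872
(6,0): OLD=10872571026670315/281474976710656 → NEW=0, ERR=10872571026670315/281474976710656
(6,1): OLD=487364244854919439/4503599627370496 → NEW=0, ERR=487364244854919439/4503599627370496
(6,2): OLD=3077033461531524215/18014398509481984 → NEW=255, ERR=-1516638158386381705/18014398509481984
(6,3): OLD=40955353548370590459/288230376151711744 → NEW=255, ERR=-32543392370315904261/288230376151711744
(6,4): OLD=661301680899576311003/4611686018427387904 → NEW=255, ERR=-514678253799407604517/4611686018427387904
(6,5): OLD=12106809920342093156125/73786976294838206464 → NEW=255, ERR=-6708869034841649492195/73786976294838206464
Row 0: .#.###
Row 1: ..#.##
Row 2: .#.###
Row 3: .##.##
Row 4: ..####
Row 5: #.#.##
Row 6: ..####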